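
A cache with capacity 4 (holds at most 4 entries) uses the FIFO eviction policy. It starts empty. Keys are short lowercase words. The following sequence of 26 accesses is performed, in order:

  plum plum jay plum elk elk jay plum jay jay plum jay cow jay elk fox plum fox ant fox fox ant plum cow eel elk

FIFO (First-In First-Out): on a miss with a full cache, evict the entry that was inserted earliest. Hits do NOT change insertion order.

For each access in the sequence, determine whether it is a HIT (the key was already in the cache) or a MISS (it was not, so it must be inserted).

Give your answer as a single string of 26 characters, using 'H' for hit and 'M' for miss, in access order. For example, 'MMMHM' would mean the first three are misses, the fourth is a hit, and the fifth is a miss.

FIFO simulation (capacity=4):
  1. access plum: MISS. Cache (old->new): [plum]
  2. access plum: HIT. Cache (old->new): [plum]
  3. access jay: MISS. Cache (old->new): [plum jay]
  4. access plum: HIT. Cache (old->new): [plum jay]
  5. access elk: MISS. Cache (old->new): [plum jay elk]
  6. access elk: HIT. Cache (old->new): [plum jay elk]
  7. access jay: HIT. Cache (old->new): [plum jay elk]
  8. access plum: HIT. Cache (old->new): [plum jay elk]
  9. access jay: HIT. Cache (old->new): [plum jay elk]
  10. access jay: HIT. Cache (old->new): [plum jay elk]
  11. access plum: HIT. Cache (old->new): [plum jay elk]
  12. access jay: HIT. Cache (old->new): [plum jay elk]
  13. access cow: MISS. Cache (old->new): [plum jay elk cow]
  14. access jay: HIT. Cache (old->new): [plum jay elk cow]
  15. access elk: HIT. Cache (old->new): [plum jay elk cow]
  16. access fox: MISS, evict plum. Cache (old->new): [jay elk cow fox]
  17. access plum: MISS, evict jay. Cache (old->new): [elk cow fox plum]
  18. access fox: HIT. Cache (old->new): [elk cow fox plum]
  19. access ant: MISS, evict elk. Cache (old->new): [cow fox plum ant]
  20. access fox: HIT. Cache (old->new): [cow fox plum ant]
  21. access fox: HIT. Cache (old->new): [cow fox plum ant]
  22. access ant: HIT. Cache (old->new): [cow fox plum ant]
  23. access plum: HIT. Cache (old->new): [cow fox plum ant]
  24. access cow: HIT. Cache (old->new): [cow fox plum ant]
  25. access eel: MISS, evict cow. Cache (old->new): [fox plum ant eel]
  26. access elk: MISS, evict fox. Cache (old->new): [plum ant eel elk]
Total: 17 hits, 9 misses, 5 evictions

Answer: MHMHMHHHHHHHMHHMMHMHHHHHMM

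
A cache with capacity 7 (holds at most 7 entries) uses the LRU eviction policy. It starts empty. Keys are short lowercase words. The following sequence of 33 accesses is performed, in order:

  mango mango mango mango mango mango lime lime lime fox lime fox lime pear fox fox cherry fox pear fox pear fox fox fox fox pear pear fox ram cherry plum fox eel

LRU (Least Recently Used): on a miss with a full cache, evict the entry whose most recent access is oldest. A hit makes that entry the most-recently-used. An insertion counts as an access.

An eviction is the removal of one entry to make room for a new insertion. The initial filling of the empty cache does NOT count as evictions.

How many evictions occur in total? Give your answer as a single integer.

LRU simulation (capacity=7):
  1. access mango: MISS. Cache (LRU->MRU): [mango]
  2. access mango: HIT. Cache (LRU->MRU): [mango]
  3. access mango: HIT. Cache (LRU->MRU): [mango]
  4. access mango: HIT. Cache (LRU->MRU): [mango]
  5. access mango: HIT. Cache (LRU->MRU): [mango]
  6. access mango: HIT. Cache (LRU->MRU): [mango]
  7. access lime: MISS. Cache (LRU->MRU): [mango lime]
  8. access lime: HIT. Cache (LRU->MRU): [mango lime]
  9. access lime: HIT. Cache (LRU->MRU): [mango lime]
  10. access fox: MISS. Cache (LRU->MRU): [mango lime fox]
  11. access lime: HIT. Cache (LRU->MRU): [mango fox lime]
  12. access fox: HIT. Cache (LRU->MRU): [mango lime fox]
  13. access lime: HIT. Cache (LRU->MRU): [mango fox lime]
  14. access pear: MISS. Cache (LRU->MRU): [mango fox lime pear]
  15. access fox: HIT. Cache (LRU->MRU): [mango lime pear fox]
  16. access fox: HIT. Cache (LRU->MRU): [mango lime pear fox]
  17. access cherry: MISS. Cache (LRU->MRU): [mango lime pear fox cherry]
  18. access fox: HIT. Cache (LRU->MRU): [mango lime pear cherry fox]
  19. access pear: HIT. Cache (LRU->MRU): [mango lime cherry fox pear]
  20. access fox: HIT. Cache (LRU->MRU): [mango lime cherry pear fox]
  21. access pear: HIT. Cache (LRU->MRU): [mango lime cherry fox pear]
  22. access fox: HIT. Cache (LRU->MRU): [mango lime cherry pear fox]
  23. access fox: HIT. Cache (LRU->MRU): [mango lime cherry pear fox]
  24. access fox: HIT. Cache (LRU->MRU): [mango lime cherry pear fox]
  25. access fox: HIT. Cache (LRU->MRU): [mango lime cherry pear fox]
  26. access pear: HIT. Cache (LRU->MRU): [mango lime cherry fox pear]
  27. access pear: HIT. Cache (LRU->MRU): [mango lime cherry fox pear]
  28. access fox: HIT. Cache (LRU->MRU): [mango lime cherry pear fox]
  29. access ram: MISS. Cache (LRU->MRU): [mango lime cherry pear fox ram]
  30. access cherry: HIT. Cache (LRU->MRU): [mango lime pear fox ram cherry]
  31. access plum: MISS. Cache (LRU->MRU): [mango lime pear fox ram cherry plum]
  32. access fox: HIT. Cache (LRU->MRU): [mango lime pear ram cherry plum fox]
  33. access eel: MISS, evict mango. Cache (LRU->MRU): [lime pear ram cherry plum fox eel]
Total: 25 hits, 8 misses, 1 evictions

Answer: 1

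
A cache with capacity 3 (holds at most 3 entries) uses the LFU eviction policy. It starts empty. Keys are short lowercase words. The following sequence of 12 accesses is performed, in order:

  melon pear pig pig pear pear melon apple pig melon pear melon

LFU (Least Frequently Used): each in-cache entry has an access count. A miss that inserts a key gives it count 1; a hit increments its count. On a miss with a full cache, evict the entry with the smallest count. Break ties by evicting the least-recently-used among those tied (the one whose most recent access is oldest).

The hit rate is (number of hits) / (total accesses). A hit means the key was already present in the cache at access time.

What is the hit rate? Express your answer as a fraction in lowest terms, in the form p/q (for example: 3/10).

Answer: 7/12

Derivation:
LFU simulation (capacity=3):
  1. access melon: MISS. Cache: [melon(c=1)]
  2. access pear: MISS. Cache: [melon(c=1) pear(c=1)]
  3. access pig: MISS. Cache: [melon(c=1) pear(c=1) pig(c=1)]
  4. access pig: HIT, count now 2. Cache: [melon(c=1) pear(c=1) pig(c=2)]
  5. access pear: HIT, count now 2. Cache: [melon(c=1) pig(c=2) pear(c=2)]
  6. access pear: HIT, count now 3. Cache: [melon(c=1) pig(c=2) pear(c=3)]
  7. access melon: HIT, count now 2. Cache: [pig(c=2) melon(c=2) pear(c=3)]
  8. access apple: MISS, evict pig(c=2). Cache: [apple(c=1) melon(c=2) pear(c=3)]
  9. access pig: MISS, evict apple(c=1). Cache: [pig(c=1) melon(c=2) pear(c=3)]
  10. access melon: HIT, count now 3. Cache: [pig(c=1) pear(c=3) melon(c=3)]
  11. access pear: HIT, count now 4. Cache: [pig(c=1) melon(c=3) pear(c=4)]
  12. access melon: HIT, count now 4. Cache: [pig(c=1) pear(c=4) melon(c=4)]
Total: 7 hits, 5 misses, 2 evictions

Hit rate = 7/12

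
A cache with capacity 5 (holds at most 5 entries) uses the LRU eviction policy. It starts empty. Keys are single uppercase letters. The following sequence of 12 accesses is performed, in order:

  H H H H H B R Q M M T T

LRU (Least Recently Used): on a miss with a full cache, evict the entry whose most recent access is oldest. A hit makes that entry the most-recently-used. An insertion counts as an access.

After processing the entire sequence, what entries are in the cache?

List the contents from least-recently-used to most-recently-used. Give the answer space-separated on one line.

Answer: B R Q M T

Derivation:
LRU simulation (capacity=5):
  1. access H: MISS. Cache (LRU->MRU): [H]
  2. access H: HIT. Cache (LRU->MRU): [H]
  3. access H: HIT. Cache (LRU->MRU): [H]
  4. access H: HIT. Cache (LRU->MRU): [H]
  5. access H: HIT. Cache (LRU->MRU): [H]
  6. access B: MISS. Cache (LRU->MRU): [H B]
  7. access R: MISS. Cache (LRU->MRU): [H B R]
  8. access Q: MISS. Cache (LRU->MRU): [H B R Q]
  9. access M: MISS. Cache (LRU->MRU): [H B R Q M]
  10. access M: HIT. Cache (LRU->MRU): [H B R Q M]
  11. access T: MISS, evict H. Cache (LRU->MRU): [B R Q M T]
  12. access T: HIT. Cache (LRU->MRU): [B R Q M T]
Total: 6 hits, 6 misses, 1 evictions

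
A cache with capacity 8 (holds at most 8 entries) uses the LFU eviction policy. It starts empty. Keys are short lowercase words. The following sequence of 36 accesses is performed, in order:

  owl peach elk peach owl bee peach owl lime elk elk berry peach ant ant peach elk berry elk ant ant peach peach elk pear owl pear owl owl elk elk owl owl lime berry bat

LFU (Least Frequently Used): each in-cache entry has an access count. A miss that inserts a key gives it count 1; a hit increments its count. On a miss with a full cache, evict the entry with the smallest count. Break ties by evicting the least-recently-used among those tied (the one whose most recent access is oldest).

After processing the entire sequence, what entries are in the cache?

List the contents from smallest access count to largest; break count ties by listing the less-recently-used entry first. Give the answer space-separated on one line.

LFU simulation (capacity=8):
  1. access owl: MISS. Cache: [owl(c=1)]
  2. access peach: MISS. Cache: [owl(c=1) peach(c=1)]
  3. access elk: MISS. Cache: [owl(c=1) peach(c=1) elk(c=1)]
  4. access peach: HIT, count now 2. Cache: [owl(c=1) elk(c=1) peach(c=2)]
  5. access owl: HIT, count now 2. Cache: [elk(c=1) peach(c=2) owl(c=2)]
  6. access bee: MISS. Cache: [elk(c=1) bee(c=1) peach(c=2) owl(c=2)]
  7. access peach: HIT, count now 3. Cache: [elk(c=1) bee(c=1) owl(c=2) peach(c=3)]
  8. access owl: HIT, count now 3. Cache: [elk(c=1) bee(c=1) peach(c=3) owl(c=3)]
  9. access lime: MISS. Cache: [elk(c=1) bee(c=1) lime(c=1) peach(c=3) owl(c=3)]
  10. access elk: HIT, count now 2. Cache: [bee(c=1) lime(c=1) elk(c=2) peach(c=3) owl(c=3)]
  11. access elk: HIT, count now 3. Cache: [bee(c=1) lime(c=1) peach(c=3) owl(c=3) elk(c=3)]
  12. access berry: MISS. Cache: [bee(c=1) lime(c=1) berry(c=1) peach(c=3) owl(c=3) elk(c=3)]
  13. access peach: HIT, count now 4. Cache: [bee(c=1) lime(c=1) berry(c=1) owl(c=3) elk(c=3) peach(c=4)]
  14. access ant: MISS. Cache: [bee(c=1) lime(c=1) berry(c=1) ant(c=1) owl(c=3) elk(c=3) peach(c=4)]
  15. access ant: HIT, count now 2. Cache: [bee(c=1) lime(c=1) berry(c=1) ant(c=2) owl(c=3) elk(c=3) peach(c=4)]
  16. access peach: HIT, count now 5. Cache: [bee(c=1) lime(c=1) berry(c=1) ant(c=2) owl(c=3) elk(c=3) peach(c=5)]
  17. access elk: HIT, count now 4. Cache: [bee(c=1) lime(c=1) berry(c=1) ant(c=2) owl(c=3) elk(c=4) peach(c=5)]
  18. access berry: HIT, count now 2. Cache: [bee(c=1) lime(c=1) ant(c=2) berry(c=2) owl(c=3) elk(c=4) peach(c=5)]
  19. access elk: HIT, count now 5. Cache: [bee(c=1) lime(c=1) ant(c=2) berry(c=2) owl(c=3) peach(c=5) elk(c=5)]
  20. access ant: HIT, count now 3. Cache: [bee(c=1) lime(c=1) berry(c=2) owl(c=3) ant(c=3) peach(c=5) elk(c=5)]
  21. access ant: HIT, count now 4. Cache: [bee(c=1) lime(c=1) berry(c=2) owl(c=3) ant(c=4) peach(c=5) elk(c=5)]
  22. access peach: HIT, count now 6. Cache: [bee(c=1) lime(c=1) berry(c=2) owl(c=3) ant(c=4) elk(c=5) peach(c=6)]
  23. access peach: HIT, count now 7. Cache: [bee(c=1) lime(c=1) berry(c=2) owl(c=3) ant(c=4) elk(c=5) peach(c=7)]
  24. access elk: HIT, count now 6. Cache: [bee(c=1) lime(c=1) berry(c=2) owl(c=3) ant(c=4) elk(c=6) peach(c=7)]
  25. access pear: MISS. Cache: [bee(c=1) lime(c=1) pear(c=1) berry(c=2) owl(c=3) ant(c=4) elk(c=6) peach(c=7)]
  26. access owl: HIT, count now 4. Cache: [bee(c=1) lime(c=1) pear(c=1) berry(c=2) ant(c=4) owl(c=4) elk(c=6) peach(c=7)]
  27. access pear: HIT, count now 2. Cache: [bee(c=1) lime(c=1) berry(c=2) pear(c=2) ant(c=4) owl(c=4) elk(c=6) peach(c=7)]
  28. access owl: HIT, count now 5. Cache: [bee(c=1) lime(c=1) berry(c=2) pear(c=2) ant(c=4) owl(c=5) elk(c=6) peach(c=7)]
  29. access owl: HIT, count now 6. Cache: [bee(c=1) lime(c=1) berry(c=2) pear(c=2) ant(c=4) elk(c=6) owl(c=6) peach(c=7)]
  30. access elk: HIT, count now 7. Cache: [bee(c=1) lime(c=1) berry(c=2) pear(c=2) ant(c=4) owl(c=6) peach(c=7) elk(c=7)]
  31. access elk: HIT, count now 8. Cache: [bee(c=1) lime(c=1) berry(c=2) pear(c=2) ant(c=4) owl(c=6) peach(c=7) elk(c=8)]
  32. access owl: HIT, count now 7. Cache: [bee(c=1) lime(c=1) berry(c=2) pear(c=2) ant(c=4) peach(c=7) owl(c=7) elk(c=8)]
  33. access owl: HIT, count now 8. Cache: [bee(c=1) lime(c=1) berry(c=2) pear(c=2) ant(c=4) peach(c=7) elk(c=8) owl(c=8)]
  34. access lime: HIT, count now 2. Cache: [bee(c=1) berry(c=2) pear(c=2) lime(c=2) ant(c=4) peach(c=7) elk(c=8) owl(c=8)]
  35. access berry: HIT, count now 3. Cache: [bee(c=1) pear(c=2) lime(c=2) berry(c=3) ant(c=4) peach(c=7) elk(c=8) owl(c=8)]
  36. access bat: MISS, evict bee(c=1). Cache: [bat(c=1) pear(c=2) lime(c=2) berry(c=3) ant(c=4) peach(c=7) elk(c=8) owl(c=8)]
Total: 27 hits, 9 misses, 1 evictions

Answer: bat pear lime berry ant peach elk owl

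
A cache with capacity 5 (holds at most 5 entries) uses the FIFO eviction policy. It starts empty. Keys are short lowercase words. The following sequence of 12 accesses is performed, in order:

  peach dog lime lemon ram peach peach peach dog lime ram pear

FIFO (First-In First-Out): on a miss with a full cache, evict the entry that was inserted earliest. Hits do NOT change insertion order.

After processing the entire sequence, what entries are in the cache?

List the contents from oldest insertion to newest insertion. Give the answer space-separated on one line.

FIFO simulation (capacity=5):
  1. access peach: MISS. Cache (old->new): [peach]
  2. access dog: MISS. Cache (old->new): [peach dog]
  3. access lime: MISS. Cache (old->new): [peach dog lime]
  4. access lemon: MISS. Cache (old->new): [peach dog lime lemon]
  5. access ram: MISS. Cache (old->new): [peach dog lime lemon ram]
  6. access peach: HIT. Cache (old->new): [peach dog lime lemon ram]
  7. access peach: HIT. Cache (old->new): [peach dog lime lemon ram]
  8. access peach: HIT. Cache (old->new): [peach dog lime lemon ram]
  9. access dog: HIT. Cache (old->new): [peach dog lime lemon ram]
  10. access lime: HIT. Cache (old->new): [peach dog lime lemon ram]
  11. access ram: HIT. Cache (old->new): [peach dog lime lemon ram]
  12. access pear: MISS, evict peach. Cache (old->new): [dog lime lemon ram pear]
Total: 6 hits, 6 misses, 1 evictions

Answer: dog lime lemon ram pear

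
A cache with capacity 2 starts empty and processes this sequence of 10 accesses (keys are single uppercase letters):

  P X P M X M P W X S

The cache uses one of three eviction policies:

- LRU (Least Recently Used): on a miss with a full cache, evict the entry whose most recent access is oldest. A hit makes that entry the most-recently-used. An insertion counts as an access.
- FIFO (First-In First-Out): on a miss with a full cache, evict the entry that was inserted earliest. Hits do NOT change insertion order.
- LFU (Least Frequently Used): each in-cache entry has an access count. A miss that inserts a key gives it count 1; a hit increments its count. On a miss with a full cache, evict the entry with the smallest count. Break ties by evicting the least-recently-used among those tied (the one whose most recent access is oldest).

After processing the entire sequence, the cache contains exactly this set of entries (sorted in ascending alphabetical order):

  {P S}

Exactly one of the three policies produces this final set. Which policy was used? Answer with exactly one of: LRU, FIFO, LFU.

Answer: LFU

Derivation:
Simulating under each policy and comparing final sets:
  LRU: final set = {S X} -> differs
  FIFO: final set = {S X} -> differs
  LFU: final set = {P S} -> MATCHES target
Only LFU produces the target set.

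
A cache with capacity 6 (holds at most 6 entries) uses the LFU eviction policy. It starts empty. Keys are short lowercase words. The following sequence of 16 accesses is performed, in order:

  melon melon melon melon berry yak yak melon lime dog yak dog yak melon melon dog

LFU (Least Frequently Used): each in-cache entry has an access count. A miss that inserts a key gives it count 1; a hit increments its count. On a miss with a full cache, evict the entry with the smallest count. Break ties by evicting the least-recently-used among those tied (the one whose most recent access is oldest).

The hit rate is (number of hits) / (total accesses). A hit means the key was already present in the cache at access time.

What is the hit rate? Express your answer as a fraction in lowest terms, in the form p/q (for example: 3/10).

Answer: 11/16

Derivation:
LFU simulation (capacity=6):
  1. access melon: MISS. Cache: [melon(c=1)]
  2. access melon: HIT, count now 2. Cache: [melon(c=2)]
  3. access melon: HIT, count now 3. Cache: [melon(c=3)]
  4. access melon: HIT, count now 4. Cache: [melon(c=4)]
  5. access berry: MISS. Cache: [berry(c=1) melon(c=4)]
  6. access yak: MISS. Cache: [berry(c=1) yak(c=1) melon(c=4)]
  7. access yak: HIT, count now 2. Cache: [berry(c=1) yak(c=2) melon(c=4)]
  8. access melon: HIT, count now 5. Cache: [berry(c=1) yak(c=2) melon(c=5)]
  9. access lime: MISS. Cache: [berry(c=1) lime(c=1) yak(c=2) melon(c=5)]
  10. access dog: MISS. Cache: [berry(c=1) lime(c=1) dog(c=1) yak(c=2) melon(c=5)]
  11. access yak: HIT, count now 3. Cache: [berry(c=1) lime(c=1) dog(c=1) yak(c=3) melon(c=5)]
  12. access dog: HIT, count now 2. Cache: [berry(c=1) lime(c=1) dog(c=2) yak(c=3) melon(c=5)]
  13. access yak: HIT, count now 4. Cache: [berry(c=1) lime(c=1) dog(c=2) yak(c=4) melon(c=5)]
  14. access melon: HIT, count now 6. Cache: [berry(c=1) lime(c=1) dog(c=2) yak(c=4) melon(c=6)]
  15. access melon: HIT, count now 7. Cache: [berry(c=1) lime(c=1) dog(c=2) yak(c=4) melon(c=7)]
  16. access dog: HIT, count now 3. Cache: [berry(c=1) lime(c=1) dog(c=3) yak(c=4) melon(c=7)]
Total: 11 hits, 5 misses, 0 evictions

Hit rate = 11/16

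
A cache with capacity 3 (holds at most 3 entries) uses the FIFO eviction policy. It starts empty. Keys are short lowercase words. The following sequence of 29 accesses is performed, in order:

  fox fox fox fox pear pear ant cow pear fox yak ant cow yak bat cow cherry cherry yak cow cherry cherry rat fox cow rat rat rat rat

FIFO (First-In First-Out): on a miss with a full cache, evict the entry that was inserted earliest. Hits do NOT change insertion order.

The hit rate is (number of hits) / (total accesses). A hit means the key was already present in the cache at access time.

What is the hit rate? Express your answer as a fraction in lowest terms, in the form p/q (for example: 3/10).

FIFO simulation (capacity=3):
  1. access fox: MISS. Cache (old->new): [fox]
  2. access fox: HIT. Cache (old->new): [fox]
  3. access fox: HIT. Cache (old->new): [fox]
  4. access fox: HIT. Cache (old->new): [fox]
  5. access pear: MISS. Cache (old->new): [fox pear]
  6. access pear: HIT. Cache (old->new): [fox pear]
  7. access ant: MISS. Cache (old->new): [fox pear ant]
  8. access cow: MISS, evict fox. Cache (old->new): [pear ant cow]
  9. access pear: HIT. Cache (old->new): [pear ant cow]
  10. access fox: MISS, evict pear. Cache (old->new): [ant cow fox]
  11. access yak: MISS, evict ant. Cache (old->new): [cow fox yak]
  12. access ant: MISS, evict cow. Cache (old->new): [fox yak ant]
  13. access cow: MISS, evict fox. Cache (old->new): [yak ant cow]
  14. access yak: HIT. Cache (old->new): [yak ant cow]
  15. access bat: MISS, evict yak. Cache (old->new): [ant cow bat]
  16. access cow: HIT. Cache (old->new): [ant cow bat]
  17. access cherry: MISS, evict ant. Cache (old->new): [cow bat cherry]
  18. access cherry: HIT. Cache (old->new): [cow bat cherry]
  19. access yak: MISS, evict cow. Cache (old->new): [bat cherry yak]
  20. access cow: MISS, evict bat. Cache (old->new): [cherry yak cow]
  21. access cherry: HIT. Cache (old->new): [cherry yak cow]
  22. access cherry: HIT. Cache (old->new): [cherry yak cow]
  23. access rat: MISS, evict cherry. Cache (old->new): [yak cow rat]
  24. access fox: MISS, evict yak. Cache (old->new): [cow rat fox]
  25. access cow: HIT. Cache (old->new): [cow rat fox]
  26. access rat: HIT. Cache (old->new): [cow rat fox]
  27. access rat: HIT. Cache (old->new): [cow rat fox]
  28. access rat: HIT. Cache (old->new): [cow rat fox]
  29. access rat: HIT. Cache (old->new): [cow rat fox]
Total: 15 hits, 14 misses, 11 evictions

Hit rate = 15/29

Answer: 15/29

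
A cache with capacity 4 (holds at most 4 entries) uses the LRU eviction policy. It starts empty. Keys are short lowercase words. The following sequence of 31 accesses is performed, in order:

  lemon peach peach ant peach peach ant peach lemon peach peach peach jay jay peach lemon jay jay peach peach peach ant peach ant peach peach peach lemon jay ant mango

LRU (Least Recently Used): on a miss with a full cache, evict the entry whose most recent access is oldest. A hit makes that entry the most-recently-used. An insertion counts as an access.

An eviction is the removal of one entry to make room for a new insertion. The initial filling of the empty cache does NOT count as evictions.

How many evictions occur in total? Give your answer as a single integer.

Answer: 1

Derivation:
LRU simulation (capacity=4):
  1. access lemon: MISS. Cache (LRU->MRU): [lemon]
  2. access peach: MISS. Cache (LRU->MRU): [lemon peach]
  3. access peach: HIT. Cache (LRU->MRU): [lemon peach]
  4. access ant: MISS. Cache (LRU->MRU): [lemon peach ant]
  5. access peach: HIT. Cache (LRU->MRU): [lemon ant peach]
  6. access peach: HIT. Cache (LRU->MRU): [lemon ant peach]
  7. access ant: HIT. Cache (LRU->MRU): [lemon peach ant]
  8. access peach: HIT. Cache (LRU->MRU): [lemon ant peach]
  9. access lemon: HIT. Cache (LRU->MRU): [ant peach lemon]
  10. access peach: HIT. Cache (LRU->MRU): [ant lemon peach]
  11. access peach: HIT. Cache (LRU->MRU): [ant lemon peach]
  12. access peach: HIT. Cache (LRU->MRU): [ant lemon peach]
  13. access jay: MISS. Cache (LRU->MRU): [ant lemon peach jay]
  14. access jay: HIT. Cache (LRU->MRU): [ant lemon peach jay]
  15. access peach: HIT. Cache (LRU->MRU): [ant lemon jay peach]
  16. access lemon: HIT. Cache (LRU->MRU): [ant jay peach lemon]
  17. access jay: HIT. Cache (LRU->MRU): [ant peach lemon jay]
  18. access jay: HIT. Cache (LRU->MRU): [ant peach lemon jay]
  19. access peach: HIT. Cache (LRU->MRU): [ant lemon jay peach]
  20. access peach: HIT. Cache (LRU->MRU): [ant lemon jay peach]
  21. access peach: HIT. Cache (LRU->MRU): [ant lemon jay peach]
  22. access ant: HIT. Cache (LRU->MRU): [lemon jay peach ant]
  23. access peach: HIT. Cache (LRU->MRU): [lemon jay ant peach]
  24. access ant: HIT. Cache (LRU->MRU): [lemon jay peach ant]
  25. access peach: HIT. Cache (LRU->MRU): [lemon jay ant peach]
  26. access peach: HIT. Cache (LRU->MRU): [lemon jay ant peach]
  27. access peach: HIT. Cache (LRU->MRU): [lemon jay ant peach]
  28. access lemon: HIT. Cache (LRU->MRU): [jay ant peach lemon]
  29. access jay: HIT. Cache (LRU->MRU): [ant peach lemon jay]
  30. access ant: HIT. Cache (LRU->MRU): [peach lemon jay ant]
  31. access mango: MISS, evict peach. Cache (LRU->MRU): [lemon jay ant mango]
Total: 26 hits, 5 misses, 1 evictions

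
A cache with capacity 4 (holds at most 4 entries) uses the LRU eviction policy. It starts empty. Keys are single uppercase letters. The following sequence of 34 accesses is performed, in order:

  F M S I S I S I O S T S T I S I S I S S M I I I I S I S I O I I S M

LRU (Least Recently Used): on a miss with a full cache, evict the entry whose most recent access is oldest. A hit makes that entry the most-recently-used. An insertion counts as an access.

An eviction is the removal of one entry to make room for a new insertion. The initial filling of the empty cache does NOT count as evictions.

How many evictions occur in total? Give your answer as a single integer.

Answer: 4

Derivation:
LRU simulation (capacity=4):
  1. access F: MISS. Cache (LRU->MRU): [F]
  2. access M: MISS. Cache (LRU->MRU): [F M]
  3. access S: MISS. Cache (LRU->MRU): [F M S]
  4. access I: MISS. Cache (LRU->MRU): [F M S I]
  5. access S: HIT. Cache (LRU->MRU): [F M I S]
  6. access I: HIT. Cache (LRU->MRU): [F M S I]
  7. access S: HIT. Cache (LRU->MRU): [F M I S]
  8. access I: HIT. Cache (LRU->MRU): [F M S I]
  9. access O: MISS, evict F. Cache (LRU->MRU): [M S I O]
  10. access S: HIT. Cache (LRU->MRU): [M I O S]
  11. access T: MISS, evict M. Cache (LRU->MRU): [I O S T]
  12. access S: HIT. Cache (LRU->MRU): [I O T S]
  13. access T: HIT. Cache (LRU->MRU): [I O S T]
  14. access I: HIT. Cache (LRU->MRU): [O S T I]
  15. access S: HIT. Cache (LRU->MRU): [O T I S]
  16. access I: HIT. Cache (LRU->MRU): [O T S I]
  17. access S: HIT. Cache (LRU->MRU): [O T I S]
  18. access I: HIT. Cache (LRU->MRU): [O T S I]
  19. access S: HIT. Cache (LRU->MRU): [O T I S]
  20. access S: HIT. Cache (LRU->MRU): [O T I S]
  21. access M: MISS, evict O. Cache (LRU->MRU): [T I S M]
  22. access I: HIT. Cache (LRU->MRU): [T S M I]
  23. access I: HIT. Cache (LRU->MRU): [T S M I]
  24. access I: HIT. Cache (LRU->MRU): [T S M I]
  25. access I: HIT. Cache (LRU->MRU): [T S M I]
  26. access S: HIT. Cache (LRU->MRU): [T M I S]
  27. access I: HIT. Cache (LRU->MRU): [T M S I]
  28. access S: HIT. Cache (LRU->MRU): [T M I S]
  29. access I: HIT. Cache (LRU->MRU): [T M S I]
  30. access O: MISS, evict T. Cache (LRU->MRU): [M S I O]
  31. access I: HIT. Cache (LRU->MRU): [M S O I]
  32. access I: HIT. Cache (LRU->MRU): [M S O I]
  33. access S: HIT. Cache (LRU->MRU): [M O I S]
  34. access M: HIT. Cache (LRU->MRU): [O I S M]
Total: 26 hits, 8 misses, 4 evictions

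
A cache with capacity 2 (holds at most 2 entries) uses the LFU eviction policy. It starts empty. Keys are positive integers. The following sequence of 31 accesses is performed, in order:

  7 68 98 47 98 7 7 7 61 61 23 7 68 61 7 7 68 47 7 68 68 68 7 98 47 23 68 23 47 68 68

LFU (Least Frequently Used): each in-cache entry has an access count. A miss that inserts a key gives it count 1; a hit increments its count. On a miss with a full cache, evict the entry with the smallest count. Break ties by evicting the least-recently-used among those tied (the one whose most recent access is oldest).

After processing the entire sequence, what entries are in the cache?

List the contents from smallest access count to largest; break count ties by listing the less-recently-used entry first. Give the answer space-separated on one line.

LFU simulation (capacity=2):
  1. access 7: MISS. Cache: [7(c=1)]
  2. access 68: MISS. Cache: [7(c=1) 68(c=1)]
  3. access 98: MISS, evict 7(c=1). Cache: [68(c=1) 98(c=1)]
  4. access 47: MISS, evict 68(c=1). Cache: [98(c=1) 47(c=1)]
  5. access 98: HIT, count now 2. Cache: [47(c=1) 98(c=2)]
  6. access 7: MISS, evict 47(c=1). Cache: [7(c=1) 98(c=2)]
  7. access 7: HIT, count now 2. Cache: [98(c=2) 7(c=2)]
  8. access 7: HIT, count now 3. Cache: [98(c=2) 7(c=3)]
  9. access 61: MISS, evict 98(c=2). Cache: [61(c=1) 7(c=3)]
  10. access 61: HIT, count now 2. Cache: [61(c=2) 7(c=3)]
  11. access 23: MISS, evict 61(c=2). Cache: [23(c=1) 7(c=3)]
  12. access 7: HIT, count now 4. Cache: [23(c=1) 7(c=4)]
  13. access 68: MISS, evict 23(c=1). Cache: [68(c=1) 7(c=4)]
  14. access 61: MISS, evict 68(c=1). Cache: [61(c=1) 7(c=4)]
  15. access 7: HIT, count now 5. Cache: [61(c=1) 7(c=5)]
  16. access 7: HIT, count now 6. Cache: [61(c=1) 7(c=6)]
  17. access 68: MISS, evict 61(c=1). Cache: [68(c=1) 7(c=6)]
  18. access 47: MISS, evict 68(c=1). Cache: [47(c=1) 7(c=6)]
  19. access 7: HIT, count now 7. Cache: [47(c=1) 7(c=7)]
  20. access 68: MISS, evict 47(c=1). Cache: [68(c=1) 7(c=7)]
  21. access 68: HIT, count now 2. Cache: [68(c=2) 7(c=7)]
  22. access 68: HIT, count now 3. Cache: [68(c=3) 7(c=7)]
  23. access 7: HIT, count now 8. Cache: [68(c=3) 7(c=8)]
  24. access 98: MISS, evict 68(c=3). Cache: [98(c=1) 7(c=8)]
  25. access 47: MISS, evict 98(c=1). Cache: [47(c=1) 7(c=8)]
  26. access 23: MISS, evict 47(c=1). Cache: [23(c=1) 7(c=8)]
  27. access 68: MISS, evict 23(c=1). Cache: [68(c=1) 7(c=8)]
  28. access 23: MISS, evict 68(c=1). Cache: [23(c=1) 7(c=8)]
  29. access 47: MISS, evict 23(c=1). Cache: [47(c=1) 7(c=8)]
  30. access 68: MISS, evict 47(c=1). Cache: [68(c=1) 7(c=8)]
  31. access 68: HIT, count now 2. Cache: [68(c=2) 7(c=8)]
Total: 12 hits, 19 misses, 17 evictions

Answer: 68 7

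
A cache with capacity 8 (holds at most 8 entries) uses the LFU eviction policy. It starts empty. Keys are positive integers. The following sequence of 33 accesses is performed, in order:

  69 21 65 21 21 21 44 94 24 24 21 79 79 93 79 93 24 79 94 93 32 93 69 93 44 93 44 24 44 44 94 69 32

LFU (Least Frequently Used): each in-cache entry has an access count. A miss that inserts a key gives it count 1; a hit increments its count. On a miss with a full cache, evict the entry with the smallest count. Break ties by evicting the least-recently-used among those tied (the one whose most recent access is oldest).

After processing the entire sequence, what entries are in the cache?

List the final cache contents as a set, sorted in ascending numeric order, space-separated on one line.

Answer: 21 24 32 44 69 79 93 94

Derivation:
LFU simulation (capacity=8):
  1. access 69: MISS. Cache: [69(c=1)]
  2. access 21: MISS. Cache: [69(c=1) 21(c=1)]
  3. access 65: MISS. Cache: [69(c=1) 21(c=1) 65(c=1)]
  4. access 21: HIT, count now 2. Cache: [69(c=1) 65(c=1) 21(c=2)]
  5. access 21: HIT, count now 3. Cache: [69(c=1) 65(c=1) 21(c=3)]
  6. access 21: HIT, count now 4. Cache: [69(c=1) 65(c=1) 21(c=4)]
  7. access 44: MISS. Cache: [69(c=1) 65(c=1) 44(c=1) 21(c=4)]
  8. access 94: MISS. Cache: [69(c=1) 65(c=1) 44(c=1) 94(c=1) 21(c=4)]
  9. access 24: MISS. Cache: [69(c=1) 65(c=1) 44(c=1) 94(c=1) 24(c=1) 21(c=4)]
  10. access 24: HIT, count now 2. Cache: [69(c=1) 65(c=1) 44(c=1) 94(c=1) 24(c=2) 21(c=4)]
  11. access 21: HIT, count now 5. Cache: [69(c=1) 65(c=1) 44(c=1) 94(c=1) 24(c=2) 21(c=5)]
  12. access 79: MISS. Cache: [69(c=1) 65(c=1) 44(c=1) 94(c=1) 79(c=1) 24(c=2) 21(c=5)]
  13. access 79: HIT, count now 2. Cache: [69(c=1) 65(c=1) 44(c=1) 94(c=1) 24(c=2) 79(c=2) 21(c=5)]
  14. access 93: MISS. Cache: [69(c=1) 65(c=1) 44(c=1) 94(c=1) 93(c=1) 24(c=2) 79(c=2) 21(c=5)]
  15. access 79: HIT, count now 3. Cache: [69(c=1) 65(c=1) 44(c=1) 94(c=1) 93(c=1) 24(c=2) 79(c=3) 21(c=5)]
  16. access 93: HIT, count now 2. Cache: [69(c=1) 65(c=1) 44(c=1) 94(c=1) 24(c=2) 93(c=2) 79(c=3) 21(c=5)]
  17. access 24: HIT, count now 3. Cache: [69(c=1) 65(c=1) 44(c=1) 94(c=1) 93(c=2) 79(c=3) 24(c=3) 21(c=5)]
  18. access 79: HIT, count now 4. Cache: [69(c=1) 65(c=1) 44(c=1) 94(c=1) 93(c=2) 24(c=3) 79(c=4) 21(c=5)]
  19. access 94: HIT, count now 2. Cache: [69(c=1) 65(c=1) 44(c=1) 93(c=2) 94(c=2) 24(c=3) 79(c=4) 21(c=5)]
  20. access 93: HIT, count now 3. Cache: [69(c=1) 65(c=1) 44(c=1) 94(c=2) 24(c=3) 93(c=3) 79(c=4) 21(c=5)]
  21. access 32: MISS, evict 69(c=1). Cache: [65(c=1) 44(c=1) 32(c=1) 94(c=2) 24(c=3) 93(c=3) 79(c=4) 21(c=5)]
  22. access 93: HIT, count now 4. Cache: [65(c=1) 44(c=1) 32(c=1) 94(c=2) 24(c=3) 79(c=4) 93(c=4) 21(c=5)]
  23. access 69: MISS, evict 65(c=1). Cache: [44(c=1) 32(c=1) 69(c=1) 94(c=2) 24(c=3) 79(c=4) 93(c=4) 21(c=5)]
  24. access 93: HIT, count now 5. Cache: [44(c=1) 32(c=1) 69(c=1) 94(c=2) 24(c=3) 79(c=4) 21(c=5) 93(c=5)]
  25. access 44: HIT, count now 2. Cache: [32(c=1) 69(c=1) 94(c=2) 44(c=2) 24(c=3) 79(c=4) 21(c=5) 93(c=5)]
  26. access 93: HIT, count now 6. Cache: [32(c=1) 69(c=1) 94(c=2) 44(c=2) 24(c=3) 79(c=4) 21(c=5) 93(c=6)]
  27. access 44: HIT, count now 3. Cache: [32(c=1) 69(c=1) 94(c=2) 24(c=3) 44(c=3) 79(c=4) 21(c=5) 93(c=6)]
  28. access 24: HIT, count now 4. Cache: [32(c=1) 69(c=1) 94(c=2) 44(c=3) 79(c=4) 24(c=4) 21(c=5) 93(c=6)]
  29. access 44: HIT, count now 4. Cache: [32(c=1) 69(c=1) 94(c=2) 79(c=4) 24(c=4) 44(c=4) 21(c=5) 93(c=6)]
  30. access 44: HIT, count now 5. Cache: [32(c=1) 69(c=1) 94(c=2) 79(c=4) 24(c=4) 21(c=5) 44(c=5) 93(c=6)]
  31. access 94: HIT, count now 3. Cache: [32(c=1) 69(c=1) 94(c=3) 79(c=4) 24(c=4) 21(c=5) 44(c=5) 93(c=6)]
  32. access 69: HIT, count now 2. Cache: [32(c=1) 69(c=2) 94(c=3) 79(c=4) 24(c=4) 21(c=5) 44(c=5) 93(c=6)]
  33. access 32: HIT, count now 2. Cache: [69(c=2) 32(c=2) 94(c=3) 79(c=4) 24(c=4) 21(c=5) 44(c=5) 93(c=6)]
Total: 23 hits, 10 misses, 2 evictions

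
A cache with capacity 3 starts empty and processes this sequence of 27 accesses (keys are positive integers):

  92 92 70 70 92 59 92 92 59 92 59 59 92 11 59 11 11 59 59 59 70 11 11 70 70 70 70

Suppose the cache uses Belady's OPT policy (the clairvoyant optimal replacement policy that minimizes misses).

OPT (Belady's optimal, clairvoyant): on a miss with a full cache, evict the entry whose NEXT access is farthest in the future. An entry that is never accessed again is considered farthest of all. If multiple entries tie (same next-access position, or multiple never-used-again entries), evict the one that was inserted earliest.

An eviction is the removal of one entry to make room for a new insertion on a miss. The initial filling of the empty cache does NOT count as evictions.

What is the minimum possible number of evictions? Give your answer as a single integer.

OPT (Belady) simulation (capacity=3):
  1. access 92: MISS. Cache: [92]
  2. access 92: HIT. Next use of 92: step 5. Cache: [92]
  3. access 70: MISS. Cache: [92 70]
  4. access 70: HIT. Next use of 70: step 21. Cache: [92 70]
  5. access 92: HIT. Next use of 92: step 7. Cache: [92 70]
  6. access 59: MISS. Cache: [92 70 59]
  7. access 92: HIT. Next use of 92: step 8. Cache: [92 70 59]
  8. access 92: HIT. Next use of 92: step 10. Cache: [92 70 59]
  9. access 59: HIT. Next use of 59: step 11. Cache: [92 70 59]
  10. access 92: HIT. Next use of 92: step 13. Cache: [92 70 59]
  11. access 59: HIT. Next use of 59: step 12. Cache: [92 70 59]
  12. access 59: HIT. Next use of 59: step 15. Cache: [92 70 59]
  13. access 92: HIT. Next use of 92: never. Cache: [92 70 59]
  14. access 11: MISS, evict 92 (next use: never). Cache: [70 59 11]
  15. access 59: HIT. Next use of 59: step 18. Cache: [70 59 11]
  16. access 11: HIT. Next use of 11: step 17. Cache: [70 59 11]
  17. access 11: HIT. Next use of 11: step 22. Cache: [70 59 11]
  18. access 59: HIT. Next use of 59: step 19. Cache: [70 59 11]
  19. access 59: HIT. Next use of 59: step 20. Cache: [70 59 11]
  20. access 59: HIT. Next use of 59: never. Cache: [70 59 11]
  21. access 70: HIT. Next use of 70: step 24. Cache: [70 59 11]
  22. access 11: HIT. Next use of 11: step 23. Cache: [70 59 11]
  23. access 11: HIT. Next use of 11: never. Cache: [70 59 11]
  24. access 70: HIT. Next use of 70: step 25. Cache: [70 59 11]
  25. access 70: HIT. Next use of 70: step 26. Cache: [70 59 11]
  26. access 70: HIT. Next use of 70: step 27. Cache: [70 59 11]
  27. access 70: HIT. Next use of 70: never. Cache: [70 59 11]
Total: 23 hits, 4 misses, 1 evictions

Answer: 1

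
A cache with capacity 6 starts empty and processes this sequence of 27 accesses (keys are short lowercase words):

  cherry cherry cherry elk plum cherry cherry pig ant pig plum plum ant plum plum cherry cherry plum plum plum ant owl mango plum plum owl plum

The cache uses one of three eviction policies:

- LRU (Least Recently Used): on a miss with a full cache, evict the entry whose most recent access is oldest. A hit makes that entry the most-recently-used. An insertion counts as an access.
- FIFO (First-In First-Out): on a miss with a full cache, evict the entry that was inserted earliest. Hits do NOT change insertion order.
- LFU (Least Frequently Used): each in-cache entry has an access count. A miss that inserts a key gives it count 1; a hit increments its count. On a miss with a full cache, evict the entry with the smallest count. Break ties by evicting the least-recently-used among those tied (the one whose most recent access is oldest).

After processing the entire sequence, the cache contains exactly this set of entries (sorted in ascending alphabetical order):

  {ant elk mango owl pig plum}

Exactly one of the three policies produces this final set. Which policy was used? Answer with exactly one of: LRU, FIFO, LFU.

Answer: FIFO

Derivation:
Simulating under each policy and comparing final sets:
  LRU: final set = {ant cherry mango owl pig plum} -> differs
  FIFO: final set = {ant elk mango owl pig plum} -> MATCHES target
  LFU: final set = {ant cherry mango owl pig plum} -> differs
Only FIFO produces the target set.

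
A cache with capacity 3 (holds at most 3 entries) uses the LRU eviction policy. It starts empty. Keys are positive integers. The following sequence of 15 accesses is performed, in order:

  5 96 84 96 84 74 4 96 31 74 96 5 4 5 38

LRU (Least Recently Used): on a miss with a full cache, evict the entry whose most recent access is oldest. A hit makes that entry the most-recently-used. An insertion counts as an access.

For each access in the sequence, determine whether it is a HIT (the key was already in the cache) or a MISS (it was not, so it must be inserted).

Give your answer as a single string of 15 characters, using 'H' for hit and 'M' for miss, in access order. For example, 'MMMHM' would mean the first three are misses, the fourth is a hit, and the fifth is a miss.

LRU simulation (capacity=3):
  1. access 5: MISS. Cache (LRU->MRU): [5]
  2. access 96: MISS. Cache (LRU->MRU): [5 96]
  3. access 84: MISS. Cache (LRU->MRU): [5 96 84]
  4. access 96: HIT. Cache (LRU->MRU): [5 84 96]
  5. access 84: HIT. Cache (LRU->MRU): [5 96 84]
  6. access 74: MISS, evict 5. Cache (LRU->MRU): [96 84 74]
  7. access 4: MISS, evict 96. Cache (LRU->MRU): [84 74 4]
  8. access 96: MISS, evict 84. Cache (LRU->MRU): [74 4 96]
  9. access 31: MISS, evict 74. Cache (LRU->MRU): [4 96 31]
  10. access 74: MISS, evict 4. Cache (LRU->MRU): [96 31 74]
  11. access 96: HIT. Cache (LRU->MRU): [31 74 96]
  12. access 5: MISS, evict 31. Cache (LRU->MRU): [74 96 5]
  13. access 4: MISS, evict 74. Cache (LRU->MRU): [96 5 4]
  14. access 5: HIT. Cache (LRU->MRU): [96 4 5]
  15. access 38: MISS, evict 96. Cache (LRU->MRU): [4 5 38]
Total: 4 hits, 11 misses, 8 evictions

Answer: MMMHHMMMMMHMMHM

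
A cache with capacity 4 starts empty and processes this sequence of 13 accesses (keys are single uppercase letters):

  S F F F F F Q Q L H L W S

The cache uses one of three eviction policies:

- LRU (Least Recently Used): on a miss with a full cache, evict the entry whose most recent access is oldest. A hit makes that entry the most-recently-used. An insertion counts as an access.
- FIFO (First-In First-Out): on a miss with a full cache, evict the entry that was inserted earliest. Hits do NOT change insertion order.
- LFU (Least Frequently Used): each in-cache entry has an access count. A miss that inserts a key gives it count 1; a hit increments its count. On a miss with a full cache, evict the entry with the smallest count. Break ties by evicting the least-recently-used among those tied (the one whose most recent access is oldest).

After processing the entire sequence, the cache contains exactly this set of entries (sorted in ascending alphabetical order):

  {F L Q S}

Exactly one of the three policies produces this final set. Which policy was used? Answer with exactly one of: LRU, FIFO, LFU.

Simulating under each policy and comparing final sets:
  LRU: final set = {H L S W} -> differs
  FIFO: final set = {H L S W} -> differs
  LFU: final set = {F L Q S} -> MATCHES target
Only LFU produces the target set.

Answer: LFU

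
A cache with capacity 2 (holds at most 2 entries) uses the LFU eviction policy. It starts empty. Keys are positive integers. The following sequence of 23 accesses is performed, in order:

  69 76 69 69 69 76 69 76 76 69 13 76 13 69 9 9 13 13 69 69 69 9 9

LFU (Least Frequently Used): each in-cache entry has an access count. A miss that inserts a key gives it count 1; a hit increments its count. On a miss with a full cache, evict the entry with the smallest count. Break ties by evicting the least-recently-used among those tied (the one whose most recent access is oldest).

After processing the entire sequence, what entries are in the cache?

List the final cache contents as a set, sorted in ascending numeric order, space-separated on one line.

Answer: 9 69

Derivation:
LFU simulation (capacity=2):
  1. access 69: MISS. Cache: [69(c=1)]
  2. access 76: MISS. Cache: [69(c=1) 76(c=1)]
  3. access 69: HIT, count now 2. Cache: [76(c=1) 69(c=2)]
  4. access 69: HIT, count now 3. Cache: [76(c=1) 69(c=3)]
  5. access 69: HIT, count now 4. Cache: [76(c=1) 69(c=4)]
  6. access 76: HIT, count now 2. Cache: [76(c=2) 69(c=4)]
  7. access 69: HIT, count now 5. Cache: [76(c=2) 69(c=5)]
  8. access 76: HIT, count now 3. Cache: [76(c=3) 69(c=5)]
  9. access 76: HIT, count now 4. Cache: [76(c=4) 69(c=5)]
  10. access 69: HIT, count now 6. Cache: [76(c=4) 69(c=6)]
  11. access 13: MISS, evict 76(c=4). Cache: [13(c=1) 69(c=6)]
  12. access 76: MISS, evict 13(c=1). Cache: [76(c=1) 69(c=6)]
  13. access 13: MISS, evict 76(c=1). Cache: [13(c=1) 69(c=6)]
  14. access 69: HIT, count now 7. Cache: [13(c=1) 69(c=7)]
  15. access 9: MISS, evict 13(c=1). Cache: [9(c=1) 69(c=7)]
  16. access 9: HIT, count now 2. Cache: [9(c=2) 69(c=7)]
  17. access 13: MISS, evict 9(c=2). Cache: [13(c=1) 69(c=7)]
  18. access 13: HIT, count now 2. Cache: [13(c=2) 69(c=7)]
  19. access 69: HIT, count now 8. Cache: [13(c=2) 69(c=8)]
  20. access 69: HIT, count now 9. Cache: [13(c=2) 69(c=9)]
  21. access 69: HIT, count now 10. Cache: [13(c=2) 69(c=10)]
  22. access 9: MISS, evict 13(c=2). Cache: [9(c=1) 69(c=10)]
  23. access 9: HIT, count now 2. Cache: [9(c=2) 69(c=10)]
Total: 15 hits, 8 misses, 6 evictions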